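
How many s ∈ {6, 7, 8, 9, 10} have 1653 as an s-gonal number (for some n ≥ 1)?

1

s = 6: P(6, 29) = 1653. ✓
s = 7: P(7, 26) = 1651 and P(7, 27) = 1782; 1653 is not s-gonal.
s = 8: P(8, 23) = 1541 and P(8, 24) = 1680; 1653 is not s-gonal.
s = 9: P(9, 22) = 1639 and P(9, 23) = 1794; 1653 is not s-gonal.
s = 10: P(10, 20) = 1540 and P(10, 21) = 1701; 1653 is not s-gonal.
Hits: s ∈ {6} → 1.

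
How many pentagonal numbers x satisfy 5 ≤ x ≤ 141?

The n-th pentagonal number is n(3n−1)/2.
Smallest index with value ≥ 5: n = 2 (giving 5).
Largest index with value ≤ 141: n = 9 (giving 117).
Indices 2 through 9: 8 terms.

8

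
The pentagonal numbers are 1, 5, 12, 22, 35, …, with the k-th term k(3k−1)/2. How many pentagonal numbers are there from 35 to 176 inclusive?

7

The n-th pentagonal number is n(3n−1)/2.
Smallest index with value ≥ 35: n = 5 (giving 35).
Largest index with value ≤ 176: n = 11 (giving 176).
Indices 5 through 11: 7 terms.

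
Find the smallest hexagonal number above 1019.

1035

Solve n(2n−1) > 1019 for integer n.
The largest n with value ≤ 1019 is 22 (since 946 ≤ 1019 < 1035), so the first above is n = 23, value 1035.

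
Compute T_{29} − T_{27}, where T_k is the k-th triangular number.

57

29·30/2 = 435 and 27·28/2 = 378.
Difference: 435 − 378 = 57.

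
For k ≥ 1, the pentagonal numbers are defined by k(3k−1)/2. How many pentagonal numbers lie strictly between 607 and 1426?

The n-th pentagonal number is n(3n−1)/2.
Smallest index with value > 607: n = 21 (giving 651).
Largest index with value < 1426: n = 30 (giving 1335).
Indices 21 through 30: 10 terms.

10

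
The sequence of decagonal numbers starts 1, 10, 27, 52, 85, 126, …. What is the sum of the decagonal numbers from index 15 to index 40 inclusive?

Σ i(4i−3) = 4Σi² − 3Σi over i = 15..40.
Σi = 820 − 105 = 715 and Σi² = 22140 − 1015 = 21125.
4·21125 − 3·715 = 82355.

82355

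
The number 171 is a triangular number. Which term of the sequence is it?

18

Set n(n+1)/2 = 171, giving n² + n − 342 = 0.
The discriminant is 1 + 8·171 = 1369, and √1369 = 37.
So n = (-1 + 37) / 2 = 36/2 = 18.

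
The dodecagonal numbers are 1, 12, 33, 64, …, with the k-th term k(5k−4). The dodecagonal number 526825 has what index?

325

Set n(5n−4) = 526825, giving 5n² − 4n − 526825 = 0.
The discriminant is 16 + 20·526825 = 10536516, and √10536516 = 3246.
So n = (4 + 3246) / 10 = 3250/10 = 325.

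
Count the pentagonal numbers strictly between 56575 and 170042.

The n-th pentagonal number is n(3n−1)/2.
Smallest index with value > 56575: n = 195 (giving 56940).
Largest index with value < 170042: n = 336 (giving 169176).
Indices 195 through 336: 142 terms.

142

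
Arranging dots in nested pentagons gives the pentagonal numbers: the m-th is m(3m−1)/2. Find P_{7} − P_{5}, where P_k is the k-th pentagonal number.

7·(3·7 − 1)/2 = 70 and 5·(3·5 − 1)/2 = 35.
Difference: 70 − 35 = 35.

35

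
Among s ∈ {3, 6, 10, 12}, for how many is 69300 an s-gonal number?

s = 3: P(3, 371) = 69006 and P(3, 372) = 69378; 69300 is not s-gonal.
s = 6: P(6, 186) = 69006 and P(6, 187) = 69751; 69300 is not s-gonal.
s = 10: P(10, 132) = 69300. ✓
s = 12: P(12, 118) = 69148 and P(12, 119) = 70329; 69300 is not s-gonal.
Hits: s ∈ {10} → 1.

1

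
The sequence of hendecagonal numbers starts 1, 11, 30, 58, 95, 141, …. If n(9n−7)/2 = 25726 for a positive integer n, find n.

76

Set n(9n−7)/2 = 25726, giving 9n² − 7n − 51452 = 0.
The discriminant is 49 + 72·25726 = 1852321, and √1852321 = 1361.
So n = (7 + 1361) / 18 = 1368/18 = 76.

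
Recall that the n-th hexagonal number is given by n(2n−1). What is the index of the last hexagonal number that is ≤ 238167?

Solve n(2n−1) ≤ 238167 for integer n.
n = 345 gives 237705 ≤ 238167, while n = 346 gives 239086 > 238167; so the answer is index 345.

345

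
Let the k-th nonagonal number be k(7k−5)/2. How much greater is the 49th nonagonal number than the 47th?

667

49·(7·49 − 5)/2 = 8281 and 47·(7·47 − 5)/2 = 7614.
Difference: 8281 − 7614 = 667.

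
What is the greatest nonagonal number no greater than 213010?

212914

Solve n(7n−5)/2 ≤ 213010 for integer n.
n = 247 gives 212914 ≤ 213010, while n = 248 gives 214644 > 213010; so the answer is 212914.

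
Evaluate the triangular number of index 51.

1326

The 51st triangular number is n(n+1)/2 with n = 51.
51·52/2 = 2652/2 = 1326.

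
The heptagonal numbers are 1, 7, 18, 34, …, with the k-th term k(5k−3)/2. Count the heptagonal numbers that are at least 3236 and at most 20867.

55

The n-th heptagonal number is n(5n−3)/2.
Smallest index with value ≥ 3236: n = 37 (giving 3367).
Largest index with value ≤ 20867: n = 91 (giving 20566).
Indices 37 through 91: 55 terms.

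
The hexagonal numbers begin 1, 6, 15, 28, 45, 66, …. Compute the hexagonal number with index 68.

9180

68·(2·68 − 1) = 68·135 = 9180.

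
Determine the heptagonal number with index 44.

4774

44·(5·44 − 3)/2 = 44·217/2 = 4774.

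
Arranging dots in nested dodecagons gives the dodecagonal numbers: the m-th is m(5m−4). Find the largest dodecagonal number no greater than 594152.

593745

Solve n(5n−4) ≤ 594152 for integer n.
n = 345 gives 593745 ≤ 594152, while n = 346 gives 597196 > 594152; so the answer is 593745.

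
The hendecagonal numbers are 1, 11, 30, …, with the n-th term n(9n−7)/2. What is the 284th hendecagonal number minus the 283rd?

Consecutive hendecagonal numbers differ by 9n − 8: here 9·284 − 8 = 2548.

2548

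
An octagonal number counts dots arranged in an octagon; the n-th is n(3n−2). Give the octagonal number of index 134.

The 134th octagonal number is n(3n−2) with n = 134.
134·(3·134 − 2) = 134·400 = 53600.

53600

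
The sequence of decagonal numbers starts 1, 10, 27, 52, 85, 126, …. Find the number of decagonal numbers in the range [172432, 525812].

The n-th decagonal number is n(4n−3).
Smallest index with value ≥ 172432: n = 208 (giving 172432).
Largest index with value ≤ 525812: n = 362 (giving 523090).
Indices 208 through 362: 155 terms.

155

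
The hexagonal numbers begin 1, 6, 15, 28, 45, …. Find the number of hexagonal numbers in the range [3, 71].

5

The n-th hexagonal number is n(2n−1).
Smallest index with value ≥ 3: n = 2 (giving 6).
Largest index with value ≤ 71: n = 6 (giving 66).
Indices 2 through 6: 5 terms.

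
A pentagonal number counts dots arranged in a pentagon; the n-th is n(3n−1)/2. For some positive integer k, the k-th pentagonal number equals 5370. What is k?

Set n(3n−1)/2 = 5370, giving 3n² − n − 10740 = 0.
So n = (1 + 359) / 6 = 360/6 = 60.

60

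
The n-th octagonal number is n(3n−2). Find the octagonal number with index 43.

43·(3·43 − 2) = 43·127 = 5461.

5461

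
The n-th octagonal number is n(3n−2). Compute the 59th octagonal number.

10325

The 59th octagonal number is n(3n−2) with n = 59.
59·(3·59 − 2) = 59·175 = 10325.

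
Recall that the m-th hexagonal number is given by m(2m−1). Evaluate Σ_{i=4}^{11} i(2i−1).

Σ i(2i−1) = 2Σi² − Σi over i = 4..11.
Σi = 66 − 6 = 60 and Σi² = 506 − 14 = 492.
2·492 − 1·60 = 924.

924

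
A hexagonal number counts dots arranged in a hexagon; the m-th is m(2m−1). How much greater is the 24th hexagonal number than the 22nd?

24·(2·24 − 1) = 1128 and 22·(2·22 − 1) = 946.
Difference: 1128 − 946 = 182.

182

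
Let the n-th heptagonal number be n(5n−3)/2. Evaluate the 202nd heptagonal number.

101707

202·(5·202 − 3)/2 = 202·1007/2 = 101707.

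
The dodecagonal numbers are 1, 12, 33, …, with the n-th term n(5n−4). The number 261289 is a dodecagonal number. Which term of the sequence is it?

229

Set n(5n−4) = 261289, giving 5n² − 4n − 261289 = 0.
The discriminant is 16 + 20·261289 = 5225796, and √5225796 = 2286.
So n = (4 + 2286) / 10 = 2290/10 = 229.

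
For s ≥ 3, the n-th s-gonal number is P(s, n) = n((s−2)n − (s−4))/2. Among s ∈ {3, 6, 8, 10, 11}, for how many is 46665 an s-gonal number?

2

s = 3: P(3, 305) = 46665. ✓
s = 6: P(6, 153) = 46665. ✓
s = 8: P(8, 125) = 46625 and P(8, 126) = 47376; 46665 is not s-gonal.
s = 10: P(10, 108) = 46332 and P(10, 109) = 47197; 46665 is not s-gonal.
s = 11: P(11, 102) = 46461 and P(11, 103) = 47380; 46665 is not s-gonal.
Hits: s ∈ {3, 6} → 2.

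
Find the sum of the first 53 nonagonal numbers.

175059

Σ i(7i−5)/2 = (7Σi² − 5Σi) / 2 over i = 1..53.
Σi = 1431 and Σi² = 51039.
(7·51039 − 5·1431) / 2 = 350118/2 = 175059.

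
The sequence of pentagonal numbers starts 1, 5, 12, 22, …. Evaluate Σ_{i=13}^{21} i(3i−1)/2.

Σ i(3i−1)/2 = (3Σi² − Σi) / 2 over i = 13..21.
Σi = 231 − 78 = 153 and Σi² = 3311 − 650 = 2661.
(3·2661 − 1·153) / 2 = 7830/2 = 3915.

3915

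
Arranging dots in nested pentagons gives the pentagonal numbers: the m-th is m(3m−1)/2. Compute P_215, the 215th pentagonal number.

215·(3·215 − 1)/2 = 215·644/2 = 215·322 = 69230.

69230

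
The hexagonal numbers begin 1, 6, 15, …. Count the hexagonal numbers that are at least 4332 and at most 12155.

The n-th hexagonal number is n(2n−1).
Smallest index with value ≥ 4332: n = 47 (giving 4371).
Largest index with value ≤ 12155: n = 78 (giving 12090).
Indices 47 through 78: 32 terms.

32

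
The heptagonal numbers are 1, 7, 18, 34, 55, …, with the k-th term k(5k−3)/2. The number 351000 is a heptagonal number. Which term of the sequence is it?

375

Set n(5n−3)/2 = 351000, giving 5n² − 3n − 702000 = 0.
The discriminant is 9 + 40·351000 = 14040009, and √14040009 = 3747.
So n = (3 + 3747) / 10 = 3750/10 = 375.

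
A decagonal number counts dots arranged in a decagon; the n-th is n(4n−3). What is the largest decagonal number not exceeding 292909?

290790

Solve n(4n−3) ≤ 292909 for integer n.
n = 270 gives 290790 ≤ 292909, while n = 271 gives 292951 > 292909; so the answer is 290790.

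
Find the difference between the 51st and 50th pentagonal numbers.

151

Consecutive pentagonal numbers differ by 3n − 2: here 3·51 − 2 = 151.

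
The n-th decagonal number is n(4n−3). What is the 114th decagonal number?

The 114th decagonal number is n(4n−3) with n = 114.
114·(4·114 − 3) = 114·453 = 51642.

51642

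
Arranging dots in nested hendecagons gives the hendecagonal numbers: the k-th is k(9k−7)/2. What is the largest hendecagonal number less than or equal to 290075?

Solve n(9n−7)/2 ≤ 290075 for integer n.
n = 254 gives 289433 ≤ 290075, while n = 255 gives 291720 > 290075; so the answer is 289433.

289433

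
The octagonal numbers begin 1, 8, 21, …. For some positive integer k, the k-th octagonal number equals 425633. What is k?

377

Set n(3n−2) = 425633, giving 3n² − 2n − 425633 = 0.
The discriminant is 4 + 12·425633 = 5107600, and √5107600 = 2260.
So n = (2 + 2260) / 6 = 2262/6 = 377.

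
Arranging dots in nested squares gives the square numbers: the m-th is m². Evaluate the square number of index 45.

2025

The 45th square number is n² with n = 45.
45² = 2025.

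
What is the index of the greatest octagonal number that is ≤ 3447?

34

Solve n(3n−2) ≤ 3447 for integer n.
n = 34 gives 3400 ≤ 3447, while n = 35 gives 3605 > 3447; so the answer is index 34.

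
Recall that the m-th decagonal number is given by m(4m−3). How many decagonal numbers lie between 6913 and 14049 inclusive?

18

The n-th decagonal number is n(4n−3).
Smallest index with value ≥ 6913: n = 42 (giving 6930).
Largest index with value ≤ 14049: n = 59 (giving 13747).
Indices 42 through 59: 18 terms.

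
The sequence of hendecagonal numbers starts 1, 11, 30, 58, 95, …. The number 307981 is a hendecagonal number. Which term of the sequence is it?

262

Set n(9n−7)/2 = 307981, giving 9n² − 7n − 615962 = 0.
The discriminant is 49 + 72·307981 = 22174681, and √22174681 = 4709.
So n = (7 + 4709) / 18 = 4716/18 = 262.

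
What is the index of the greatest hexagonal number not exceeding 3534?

Solve n(2n−1) ≤ 3534 for integer n.
n = 42 gives 3486 ≤ 3534, while n = 43 gives 3655 > 3534; so the answer is index 42.

42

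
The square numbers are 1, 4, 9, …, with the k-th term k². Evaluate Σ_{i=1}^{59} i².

70210

Σ_{i=1}^{59} i² = 59·60·119/6 = 70210.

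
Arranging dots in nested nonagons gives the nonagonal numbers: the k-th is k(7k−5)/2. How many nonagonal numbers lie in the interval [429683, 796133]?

The n-th nonagonal number is n(7n−5)/2.
Smallest index with value ≥ 429683: n = 351 (giving 430326).
Largest index with value ≤ 796133: n = 477 (giving 795159).
Indices 351 through 477: 127 terms.

127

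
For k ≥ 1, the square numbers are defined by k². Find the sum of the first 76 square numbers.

Σ_{i=1}^{76} i² = 76·77·153/6 = 149226.

149226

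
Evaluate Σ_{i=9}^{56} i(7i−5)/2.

205792

Σ i(7i−5)/2 = (7Σi² − 5Σi) / 2 over i = 9..56.
Σi = 1596 − 36 = 1560 and Σi² = 60116 − 204 = 59912.
(7·59912 − 5·1560) / 2 = 411584/2 = 205792.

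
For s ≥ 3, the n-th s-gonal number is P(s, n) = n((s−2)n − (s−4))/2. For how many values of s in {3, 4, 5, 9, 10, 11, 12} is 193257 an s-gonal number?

s = 3: P(3, 621) = 193131 and P(3, 622) = 193753; 193257 is not s-gonal.
s = 4: P(4, 439) = 192721 and P(4, 440) = 193600; 193257 is not s-gonal.
s = 5: P(5, 359) = 193142 and P(5, 360) = 194220; 193257 is not s-gonal.
s = 9: P(9, 235) = 192700 and P(9, 236) = 194346; 193257 is not s-gonal.
s = 10: P(10, 220) = 192940 and P(10, 221) = 194701; 193257 is not s-gonal.
s = 11: P(11, 207) = 192096 and P(11, 208) = 193960; 193257 is not s-gonal.
s = 12: P(12, 197) = 193257. ✓
Hits: s ∈ {12} → 1.

1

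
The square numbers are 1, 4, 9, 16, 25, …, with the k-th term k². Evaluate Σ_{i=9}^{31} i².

Σ_{i=9}^{31} i² = 10416 − 204 = 10212.

10212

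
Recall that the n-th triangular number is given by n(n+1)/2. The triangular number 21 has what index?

6

Set n(n+1)/2 = 21, giving n² + n − 42 = 0.
The discriminant is 1 + 8·21 = 169, and √169 = 13.
So n = (-1 + 13) / 2 = 12/2 = 6.
Check: 6·7/2 = 21. ✓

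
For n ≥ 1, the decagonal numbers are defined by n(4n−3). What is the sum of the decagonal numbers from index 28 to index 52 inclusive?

162200

Σ i(4i−3) = 4Σi² − 3Σi over i = 28..52.
Σi = 1378 − 378 = 1000 and Σi² = 48230 − 6930 = 41300.
4·41300 − 3·1000 = 162200.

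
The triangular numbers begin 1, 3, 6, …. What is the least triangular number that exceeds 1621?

1653

Solve n(n+1)/2 > 1621 for integer n.
The largest n with value ≤ 1621 is 56 (since 1596 ≤ 1621 < 1653), so the first above is n = 57, value 1653.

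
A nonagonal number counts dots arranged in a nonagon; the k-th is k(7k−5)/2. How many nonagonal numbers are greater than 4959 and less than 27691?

The n-th nonagonal number is n(7n−5)/2.
Smallest index with value > 4959: n = 39 (giving 5226).
Largest index with value < 27691: n = 89 (giving 27501).
Indices 39 through 89: 51 terms.

51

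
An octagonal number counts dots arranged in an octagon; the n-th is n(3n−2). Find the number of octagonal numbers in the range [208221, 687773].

The n-th octagonal number is n(3n−2).
Smallest index with value ≥ 208221: n = 264 (giving 208560).
Largest index with value ≤ 687773: n = 479 (giving 687365).
Indices 264 through 479: 216 terms.

216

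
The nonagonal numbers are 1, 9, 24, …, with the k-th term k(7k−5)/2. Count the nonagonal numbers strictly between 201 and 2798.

21

The n-th nonagonal number is n(7n−5)/2.
Smallest index with value > 201: n = 8 (giving 204).
Largest index with value < 2798: n = 28 (giving 2674).
Indices 8 through 28: 21 terms.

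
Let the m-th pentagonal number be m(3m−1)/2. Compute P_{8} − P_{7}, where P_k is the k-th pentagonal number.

Consecutive pentagonal numbers differ by 3n − 2: here 3·8 − 2 = 22.

22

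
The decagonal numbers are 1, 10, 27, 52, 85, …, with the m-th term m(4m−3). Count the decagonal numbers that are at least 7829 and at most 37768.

The n-th decagonal number is n(4n−3).
Smallest index with value ≥ 7829: n = 45 (giving 7965).
Largest index with value ≤ 37768: n = 97 (giving 37345).
Indices 45 through 97: 53 terms.

53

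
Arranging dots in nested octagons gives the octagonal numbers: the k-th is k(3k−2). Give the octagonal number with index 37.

The 37th octagonal number is n(3n−2) with n = 37.
37·(3·37 − 2) = 37·109 = 4033.

4033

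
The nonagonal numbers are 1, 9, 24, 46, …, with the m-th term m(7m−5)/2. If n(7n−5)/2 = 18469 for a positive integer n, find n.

73

Set n(7n−5)/2 = 18469, giving 7n² − 5n − 36938 = 0.
The discriminant is 25 + 56·18469 = 1034289, and √1034289 = 1017.
So n = (5 + 1017) / 14 = 1022/14 = 73.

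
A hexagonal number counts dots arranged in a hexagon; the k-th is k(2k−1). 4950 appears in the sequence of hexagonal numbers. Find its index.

50

Set n(2n−1) = 4950, giving 2n² − n − 4950 = 0.
The discriminant is 1 + 8·4950 = 39601, and √39601 = 199.
So n = (1 + 199) / 4 = 200/4 = 50.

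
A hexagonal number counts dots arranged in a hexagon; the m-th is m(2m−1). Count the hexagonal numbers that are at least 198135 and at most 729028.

290

The n-th hexagonal number is n(2n−1).
Smallest index with value ≥ 198135: n = 315 (giving 198135).
Largest index with value ≤ 729028: n = 604 (giving 729028).
Indices 315 through 604: 290 terms.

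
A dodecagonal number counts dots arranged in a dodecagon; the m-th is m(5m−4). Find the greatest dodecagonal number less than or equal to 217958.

217569

Solve n(5n−4) ≤ 217958 for integer n.
n = 209 gives 217569 ≤ 217958, while n = 210 gives 219660 > 217958; so the answer is 217569.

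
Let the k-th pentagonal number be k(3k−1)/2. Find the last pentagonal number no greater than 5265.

Solve n(3n−1)/2 ≤ 5265 for integer n.
n = 59 gives 5192 ≤ 5265, while n = 60 gives 5370 > 5265; so the answer is 5192.

5192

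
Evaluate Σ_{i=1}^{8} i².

Σ_{i=1}^{8} i² = 8·9·17/6 = 204.

204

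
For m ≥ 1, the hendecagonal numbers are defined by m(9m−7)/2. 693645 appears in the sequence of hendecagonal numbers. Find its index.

393

Set n(9n−7)/2 = 693645, giving 9n² − 7n − 1387290 = 0.
The discriminant is 49 + 72·693645 = 49942489, and √49942489 = 7067.
So n = (7 + 7067) / 18 = 7074/18 = 393.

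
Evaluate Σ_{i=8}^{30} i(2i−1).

18193

Σ i(2i−1) = 2Σi² − Σi over i = 8..30.
Σi = 465 − 28 = 437 and Σi² = 9455 − 140 = 9315.
2·9315 − 1·437 = 18193.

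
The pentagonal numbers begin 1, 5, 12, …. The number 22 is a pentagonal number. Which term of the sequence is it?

Set n(3n−1)/2 = 22, giving 3n² − n − 44 = 0.
The discriminant is 1 + 24·22 = 529, and √529 = 23.
So n = (1 + 23) / 6 = 24/6 = 4.
Check: 4·(3·4 − 1)/2 = 22. ✓

4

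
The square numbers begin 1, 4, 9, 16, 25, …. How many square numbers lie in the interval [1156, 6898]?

The n-th square number is n².
Smallest index with value ≥ 1156: n = 34 (giving 1156).
Largest index with value ≤ 6898: n = 83 (giving 6889).
Indices 34 through 83: 50 terms.

50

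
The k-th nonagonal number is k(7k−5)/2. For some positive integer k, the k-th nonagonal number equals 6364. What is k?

43

Set n(7n−5)/2 = 6364, giving 7n² − 5n − 12728 = 0.
The discriminant is 25 + 56·6364 = 356409, and √356409 = 597.
So n = (5 + 597) / 14 = 602/14 = 43.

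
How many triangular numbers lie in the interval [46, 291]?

The n-th triangular number is n(n+1)/2.
Smallest index with value ≥ 46: n = 10 (giving 55).
Largest index with value ≤ 291: n = 23 (giving 276).
Indices 10 through 23: 14 terms.

14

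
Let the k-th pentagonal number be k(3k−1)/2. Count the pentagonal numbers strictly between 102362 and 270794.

The n-th pentagonal number is n(3n−1)/2.
Smallest index with value > 102362: n = 262 (giving 102835).
Largest index with value < 270794: n = 425 (giving 270725).
Indices 262 through 425: 164 terms.

164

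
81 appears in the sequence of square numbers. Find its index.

We need n² = 81, so n = √81 = 9.
Check: 9² = 81. ✓

9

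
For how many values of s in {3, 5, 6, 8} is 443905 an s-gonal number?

1

s = 3: P(3, 941) = 443211 and P(3, 942) = 444153; 443905 is not s-gonal.
s = 5: P(5, 544) = 443632 and P(5, 545) = 445265; 443905 is not s-gonal.
s = 6: P(6, 471) = 443211 and P(6, 472) = 445096; 443905 is not s-gonal.
s = 8: P(8, 385) = 443905. ✓
Hits: s ∈ {8} → 1.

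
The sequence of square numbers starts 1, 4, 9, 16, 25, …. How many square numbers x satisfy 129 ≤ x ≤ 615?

The n-th square number is n².
Smallest index with value ≥ 129: n = 12 (giving 144).
Largest index with value ≤ 615: n = 24 (giving 576).
Indices 12 through 24: 13 terms.

13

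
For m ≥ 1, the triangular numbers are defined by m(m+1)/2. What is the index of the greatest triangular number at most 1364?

Solve n(n+1)/2 ≤ 1364 for integer n.
n = 51 gives 1326 ≤ 1364, while n = 52 gives 1378 > 1364; so the answer is index 51.

51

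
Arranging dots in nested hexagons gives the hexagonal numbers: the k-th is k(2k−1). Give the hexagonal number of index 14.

378

The 14th hexagonal number is n(2n−1) with n = 14.
14·(2·14 − 1) = 14·27 = 378.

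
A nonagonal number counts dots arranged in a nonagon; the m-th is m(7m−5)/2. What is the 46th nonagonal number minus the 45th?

316

Consecutive nonagonal numbers differ by 7n − 6: here 7·46 − 6 = 316.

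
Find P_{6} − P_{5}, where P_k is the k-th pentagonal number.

16

Consecutive pentagonal numbers differ by 3n − 2: here 3·6 − 2 = 16.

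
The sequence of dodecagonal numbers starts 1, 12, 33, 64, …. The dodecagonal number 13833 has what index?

53

Set n(5n−4) = 13833, giving 5n² − 4n − 13833 = 0.
So n = (4 + 526) / 10 = 530/10 = 53.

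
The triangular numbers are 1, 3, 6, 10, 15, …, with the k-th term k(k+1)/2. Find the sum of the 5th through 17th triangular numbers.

Σ i(i+1)/2 = (Σi² + Σi) / 2 over i = 5..17.
Σi = 153 − 10 = 143 and Σi² = 1785 − 30 = 1755.
(1·1755 + 1·143) / 2 = 1898/2 = 949.

949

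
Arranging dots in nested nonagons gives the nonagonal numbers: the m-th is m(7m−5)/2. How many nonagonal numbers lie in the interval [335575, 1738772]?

396

The n-th nonagonal number is n(7n−5)/2.
Smallest index with value ≥ 335575: n = 310 (giving 335575).
Largest index with value ≤ 1738772: n = 705 (giving 1737825).
Indices 310 through 705: 396 terms.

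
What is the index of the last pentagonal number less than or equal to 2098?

Solve n(3n−1)/2 ≤ 2098 for integer n.
n = 37 gives 2035 ≤ 2098, while n = 38 gives 2147 > 2098; so the answer is index 37.

37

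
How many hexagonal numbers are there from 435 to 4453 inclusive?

The n-th hexagonal number is n(2n−1).
Smallest index with value ≥ 435: n = 15 (giving 435).
Largest index with value ≤ 4453: n = 47 (giving 4371).
Indices 15 through 47: 33 terms.

33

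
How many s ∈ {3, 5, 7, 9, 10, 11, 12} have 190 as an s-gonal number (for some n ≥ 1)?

s = 3: P(3, 19) = 190. ✓
s = 5: P(5, 11) = 176 and P(5, 12) = 210; 190 is not s-gonal.
s = 7: P(7, 9) = 189 and P(7, 10) = 235; 190 is not s-gonal.
s = 9: P(9, 7) = 154 and P(9, 8) = 204; 190 is not s-gonal.
s = 10: P(10, 7) = 175 and P(10, 8) = 232; 190 is not s-gonal.
s = 11: P(11, 6) = 141 and P(11, 7) = 196; 190 is not s-gonal.
s = 12: P(12, 6) = 156 and P(12, 7) = 217; 190 is not s-gonal.
Hits: s ∈ {3} → 1.

1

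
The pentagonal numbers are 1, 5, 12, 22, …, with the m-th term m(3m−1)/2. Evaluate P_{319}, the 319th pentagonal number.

152482

The 319th pentagonal number is n(3n−1)/2 with n = 319.
319·(3·319 − 1)/2 = 319·956/2 = 319·478 = 152482.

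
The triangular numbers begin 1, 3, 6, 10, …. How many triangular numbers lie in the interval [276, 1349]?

29

The n-th triangular number is n(n+1)/2.
Smallest index with value ≥ 276: n = 23 (giving 276).
Largest index with value ≤ 1349: n = 51 (giving 1326).
Indices 23 through 51: 29 terms.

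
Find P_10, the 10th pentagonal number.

145

10·(3·10 − 1)/2 = 10·29/2 = 145.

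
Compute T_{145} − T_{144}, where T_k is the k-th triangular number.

Consecutive triangular numbers differ by n: T_{145} − T_{144} = 145.

145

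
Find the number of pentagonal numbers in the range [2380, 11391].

48

The n-th pentagonal number is n(3n−1)/2.
Smallest index with value ≥ 2380: n = 40 (giving 2380).
Largest index with value ≤ 11391: n = 87 (giving 11310).
Indices 40 through 87: 48 terms.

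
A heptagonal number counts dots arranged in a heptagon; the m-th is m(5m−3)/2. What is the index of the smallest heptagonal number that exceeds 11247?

Solve n(5n−3)/2 > 11247 for integer n.
The largest n with value ≤ 11247 is 67 (since 11122 ≤ 11247 < 11458), so the first above is n = 68, value 11458.

68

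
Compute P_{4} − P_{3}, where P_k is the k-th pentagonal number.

Consecutive pentagonal numbers differ by 3n − 2: here 3·4 − 2 = 10.

10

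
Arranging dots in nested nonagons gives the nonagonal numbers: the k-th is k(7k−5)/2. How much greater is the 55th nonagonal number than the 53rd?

751

55·(7·55 − 5)/2 = 10450 and 53·(7·53 − 5)/2 = 9699.
Difference: 10450 − 9699 = 751.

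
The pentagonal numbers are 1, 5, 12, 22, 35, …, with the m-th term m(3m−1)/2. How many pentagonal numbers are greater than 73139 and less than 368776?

275

The n-th pentagonal number is n(3n−1)/2.
Smallest index with value > 73139: n = 221 (giving 73151).
Largest index with value < 368776: n = 495 (giving 367290).
Indices 221 through 495: 275 terms.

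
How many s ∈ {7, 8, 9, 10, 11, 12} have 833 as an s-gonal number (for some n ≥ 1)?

2

s = 7: P(7, 18) = 783 and P(7, 19) = 874; 833 is not s-gonal.
s = 8: P(8, 17) = 833. ✓
s = 9: P(9, 15) = 750 and P(9, 16) = 856; 833 is not s-gonal.
s = 10: P(10, 14) = 742 and P(10, 15) = 855; 833 is not s-gonal.
s = 11: P(11, 14) = 833. ✓
s = 12: P(12, 13) = 793 and P(12, 14) = 924; 833 is not s-gonal.
Hits: s ∈ {8, 11} → 2.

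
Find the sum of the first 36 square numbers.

16206

Σ_{i=1}^{36} i² = 36·37·73/6 = 16206.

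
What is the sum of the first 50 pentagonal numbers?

63750

Σ i(3i−1)/2 = (3Σi² − Σi) / 2 over i = 1..50.
Σi = 1275 and Σi² = 42925.
(3·42925 − 1·1275) / 2 = 127500/2 = 63750.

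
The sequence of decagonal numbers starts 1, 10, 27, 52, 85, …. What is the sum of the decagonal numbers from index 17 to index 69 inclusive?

Σ i(4i−3) = 4Σi² − 3Σi over i = 17..69.
Σi = 2415 − 136 = 2279 and Σi² = 111895 − 1496 = 110399.
4·110399 − 3·2279 = 434759.

434759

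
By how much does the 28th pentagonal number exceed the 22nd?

28·(3·28 − 1)/2 = 1162 and 22·(3·22 − 1)/2 = 715.
Difference: 1162 − 715 = 447.

447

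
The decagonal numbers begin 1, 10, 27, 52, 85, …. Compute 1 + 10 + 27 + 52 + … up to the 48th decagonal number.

Σ i(4i−3) = 4Σi² − 3Σi over i = 1..48.
Σi = 1176 and Σi² = 38024.
4·38024 − 3·1176 = 148568.

148568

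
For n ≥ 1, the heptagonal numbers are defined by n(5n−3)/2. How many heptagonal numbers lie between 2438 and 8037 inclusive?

26

The n-th heptagonal number is n(5n−3)/2.
Smallest index with value ≥ 2438: n = 32 (giving 2512).
Largest index with value ≤ 8037: n = 57 (giving 8037).
Indices 32 through 57: 26 terms.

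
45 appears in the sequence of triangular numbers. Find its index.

9

Set n(n+1)/2 = 45, giving n² + n − 90 = 0.
The discriminant is 1 + 8·45 = 361, and √361 = 19.
So n = (-1 + 19) / 2 = 18/2 = 9.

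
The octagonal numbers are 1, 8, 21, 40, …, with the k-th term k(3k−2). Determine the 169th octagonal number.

85345

The 169th octagonal number is n(3n−2) with n = 169.
169·(3·169 − 2) = 169·505 = 85345.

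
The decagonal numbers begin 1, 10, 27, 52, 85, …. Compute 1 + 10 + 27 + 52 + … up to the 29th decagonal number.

32915

Σ i(4i−3) = 4Σi² − 3Σi over i = 1..29.
Σi = 435 and Σi² = 8555.
4·8555 − 3·435 = 32915.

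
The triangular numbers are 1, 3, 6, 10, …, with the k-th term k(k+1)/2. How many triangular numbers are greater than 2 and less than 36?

The n-th triangular number is n(n+1)/2.
Smallest index with value > 2: n = 2 (giving 3).
Largest index with value < 36: n = 7 (giving 28).
Indices 2 through 7: 6 terms.

6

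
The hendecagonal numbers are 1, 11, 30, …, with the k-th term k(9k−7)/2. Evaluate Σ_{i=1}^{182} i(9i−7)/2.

9059232

Σ i(9i−7)/2 = (9Σi² − 7Σi) / 2 over i = 1..182.
Σi = 16653 and Σi² = 2026115.
(9·2026115 − 7·16653) / 2 = 18118464/2 = 9059232.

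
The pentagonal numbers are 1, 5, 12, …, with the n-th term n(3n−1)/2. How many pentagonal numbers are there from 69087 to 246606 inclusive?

The n-th pentagonal number is n(3n−1)/2.
Smallest index with value ≥ 69087: n = 215 (giving 69230).
Largest index with value ≤ 246606: n = 405 (giving 245835).
Indices 215 through 405: 191 terms.

191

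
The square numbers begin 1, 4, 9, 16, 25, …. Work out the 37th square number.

1369

The 37th square number is n² with n = 37.
37² = 1369.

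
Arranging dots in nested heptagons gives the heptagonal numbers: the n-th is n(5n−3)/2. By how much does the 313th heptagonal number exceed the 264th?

313·(5·313 − 3)/2 = 244453 and 264·(5·264 − 3)/2 = 173844.
Difference: 244453 − 173844 = 70609.

70609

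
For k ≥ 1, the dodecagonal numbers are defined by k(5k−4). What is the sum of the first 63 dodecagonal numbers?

Σ i(5i−4) = 5Σi² − 4Σi over i = 1..63.
Σi = 2016 and Σi² = 85344.
5·85344 − 4·2016 = 418656.

418656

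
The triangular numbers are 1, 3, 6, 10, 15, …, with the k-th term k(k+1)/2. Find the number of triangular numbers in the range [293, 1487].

The n-th triangular number is n(n+1)/2.
Smallest index with value ≥ 293: n = 24 (giving 300).
Largest index with value ≤ 1487: n = 54 (giving 1485).
Indices 24 through 54: 31 terms.

31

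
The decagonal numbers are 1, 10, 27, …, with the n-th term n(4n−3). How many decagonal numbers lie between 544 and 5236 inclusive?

The n-th decagonal number is n(4n−3).
Smallest index with value ≥ 544: n = 13 (giving 637).
Largest index with value ≤ 5236: n = 36 (giving 5076).
Indices 13 through 36: 24 terms.

24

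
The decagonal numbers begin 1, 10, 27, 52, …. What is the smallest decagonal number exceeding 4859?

5076

Solve n(4n−3) > 4859 for integer n.
The largest n with value ≤ 4859 is 35 (since 4795 ≤ 4859 < 5076), so the first above is n = 36, value 5076.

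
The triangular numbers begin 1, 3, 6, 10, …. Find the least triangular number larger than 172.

Solve n(n+1)/2 > 172 for integer n.
The largest n with value ≤ 172 is 18 (since 171 ≤ 172 < 190), so the first above is n = 19, value 190.

190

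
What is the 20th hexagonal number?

780

The 20th hexagonal number is n(2n−1) with n = 20.
20·(2·20 − 1) = 20·39 = 780.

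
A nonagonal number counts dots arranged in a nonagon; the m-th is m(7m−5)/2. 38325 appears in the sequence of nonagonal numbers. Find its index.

105

Set n(7n−5)/2 = 38325, giving 7n² − 5n − 76650 = 0.
The discriminant is 25 + 56·38325 = 2146225, and √2146225 = 1465.
So n = (5 + 1465) / 14 = 1470/14 = 105.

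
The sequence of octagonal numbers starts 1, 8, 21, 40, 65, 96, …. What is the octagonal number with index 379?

430165

The 379th octagonal number is n(3n−2) with n = 379.
379·(3·379 − 2) = 379·1135 = 430165.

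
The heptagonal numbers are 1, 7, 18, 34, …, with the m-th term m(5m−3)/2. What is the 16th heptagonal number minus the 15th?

Consecutive heptagonal numbers differ by 5n − 4: here 5·16 − 4 = 76.

76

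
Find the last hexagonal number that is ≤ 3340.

Solve n(2n−1) ≤ 3340 for integer n.
n = 41 gives 3321 ≤ 3340, while n = 42 gives 3486 > 3340; so the answer is 3321.

3321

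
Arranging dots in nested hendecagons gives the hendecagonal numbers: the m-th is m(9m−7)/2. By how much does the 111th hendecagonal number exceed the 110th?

Consecutive hendecagonal numbers differ by 9n − 8: here 9·111 − 8 = 991.

991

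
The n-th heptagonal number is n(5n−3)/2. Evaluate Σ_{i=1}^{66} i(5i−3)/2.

241736

Σ i(5i−3)/2 = (5Σi² − 3Σi) / 2 over i = 1..66.
Σi = 2211 and Σi² = 98021.
(5·98021 − 3·2211) / 2 = 483472/2 = 241736.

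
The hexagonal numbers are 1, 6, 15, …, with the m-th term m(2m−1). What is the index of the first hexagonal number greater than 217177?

330

Solve n(2n−1) > 217177 for integer n.
The largest n with value ≤ 217177 is 329 (since 216153 ≤ 217177 < 217470), so the first above is n = 330, value 217470.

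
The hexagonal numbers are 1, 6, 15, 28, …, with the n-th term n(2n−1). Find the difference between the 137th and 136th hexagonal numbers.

545

Consecutive hexagonal numbers differ by 4n − 3: here 4·137 − 3 = 545.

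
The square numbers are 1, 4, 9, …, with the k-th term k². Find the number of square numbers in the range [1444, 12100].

The n-th square number is n².
Smallest index with value ≥ 1444: n = 38 (giving 1444).
Largest index with value ≤ 12100: n = 110 (giving 12100).
Indices 38 through 110: 73 terms.

73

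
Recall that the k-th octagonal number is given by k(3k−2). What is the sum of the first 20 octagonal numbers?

8190

Σ i(3i−2) = 3Σi² − 2Σi over i = 1..20.
Σi = 210 and Σi² = 2870.
3·2870 − 2·210 = 8190.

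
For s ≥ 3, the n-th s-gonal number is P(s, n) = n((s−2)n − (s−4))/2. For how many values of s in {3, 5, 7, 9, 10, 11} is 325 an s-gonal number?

2

s = 3: P(3, 25) = 325. ✓
s = 5: P(5, 14) = 287 and P(5, 15) = 330; 325 is not s-gonal.
s = 7: P(7, 11) = 286 and P(7, 12) = 342; 325 is not s-gonal.
s = 9: P(9, 10) = 325. ✓
s = 10: P(10, 9) = 297 and P(10, 10) = 370; 325 is not s-gonal.
s = 11: P(11, 8) = 260 and P(11, 9) = 333; 325 is not s-gonal.
Hits: s ∈ {3, 9} → 2.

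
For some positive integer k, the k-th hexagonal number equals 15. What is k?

3

Set n(2n−1) = 15, giving 2n² − n − 15 = 0.
The discriminant is 1 + 8·15 = 121, and √121 = 11.
So n = (1 + 11) / 4 = 12/4 = 3.
Check: 3·(2·3 − 1) = 15. ✓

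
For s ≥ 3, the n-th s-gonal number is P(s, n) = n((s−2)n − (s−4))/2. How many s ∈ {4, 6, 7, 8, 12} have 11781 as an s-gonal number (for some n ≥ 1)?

2

s = 4: P(4, 108) = 11664 and P(4, 109) = 11881; 11781 is not s-gonal.
s = 6: P(6, 77) = 11781. ✓
s = 7: P(7, 68) = 11458 and P(7, 69) = 11799; 11781 is not s-gonal.
s = 8: P(8, 63) = 11781. ✓
s = 12: P(12, 48) = 11328 and P(12, 49) = 11809; 11781 is not s-gonal.
Hits: s ∈ {6, 8} → 2.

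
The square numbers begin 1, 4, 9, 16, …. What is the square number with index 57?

57² = 3249.

3249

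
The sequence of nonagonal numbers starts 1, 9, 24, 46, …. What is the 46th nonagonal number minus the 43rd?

927

46·(7·46 − 5)/2 = 7291 and 43·(7·43 − 5)/2 = 6364.
Difference: 7291 − 6364 = 927.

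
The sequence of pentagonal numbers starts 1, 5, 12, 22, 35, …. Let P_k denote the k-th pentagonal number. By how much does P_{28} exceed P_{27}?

82

Consecutive pentagonal numbers differ by 3n − 2: here 3·28 − 2 = 82.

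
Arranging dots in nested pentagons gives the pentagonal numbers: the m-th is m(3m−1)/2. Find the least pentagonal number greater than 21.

22

Solve n(3n−1)/2 > 21 for integer n.
The largest n with value ≤ 21 is 3 (since 12 ≤ 21 < 22), so the first above is n = 4, value 22.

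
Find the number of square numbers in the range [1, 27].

The n-th square number is n².
Smallest index with value ≥ 1: n = 1 (giving 1).
Largest index with value ≤ 27: n = 5 (giving 25).
Indices 1 through 5: 5 terms.

5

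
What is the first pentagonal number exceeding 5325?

Solve n(3n−1)/2 > 5325 for integer n.
The largest n with value ≤ 5325 is 59 (since 5192 ≤ 5325 < 5370), so the first above is n = 60, value 5370.

5370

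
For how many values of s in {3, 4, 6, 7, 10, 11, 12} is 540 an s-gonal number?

s = 3: P(3, 32) = 528 and P(3, 33) = 561; 540 is not s-gonal.
s = 4: P(4, 23) = 529 and P(4, 24) = 576; 540 is not s-gonal.
s = 6: P(6, 16) = 496 and P(6, 17) = 561; 540 is not s-gonal.
s = 7: P(7, 15) = 540. ✓
s = 10: P(10, 12) = 540. ✓
s = 11: P(11, 11) = 506 and P(11, 12) = 606; 540 is not s-gonal.
s = 12: P(12, 10) = 460 and P(12, 11) = 561; 540 is not s-gonal.
Hits: s ∈ {7, 10} → 2.

2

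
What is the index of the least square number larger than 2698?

52

Solve n² > 2698 for integer n.
The largest n with value ≤ 2698 is 51 (since 2601 ≤ 2698 < 2704), so the first above is n = 52, value 2704.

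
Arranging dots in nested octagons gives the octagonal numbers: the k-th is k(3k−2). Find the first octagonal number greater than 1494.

1541

Solve n(3n−2) > 1494 for integer n.
The largest n with value ≤ 1494 is 22 (since 1408 ≤ 1494 < 1541), so the first above is n = 23, value 1541.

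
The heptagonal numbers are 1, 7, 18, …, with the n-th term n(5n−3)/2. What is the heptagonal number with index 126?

The 126th heptagonal number is n(5n−3)/2 with n = 126.
126·(5·126 − 3)/2 = 126·627/2 = 39501.

39501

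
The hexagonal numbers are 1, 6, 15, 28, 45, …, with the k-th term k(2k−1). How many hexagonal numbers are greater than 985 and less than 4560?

25

The n-th hexagonal number is n(2n−1).
Smallest index with value > 985: n = 23 (giving 1035).
Largest index with value < 4560: n = 47 (giving 4371).
Indices 23 through 47: 25 terms.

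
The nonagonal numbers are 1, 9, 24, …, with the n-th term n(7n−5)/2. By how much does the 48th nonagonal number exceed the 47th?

Consecutive nonagonal numbers differ by 7n − 6: here 7·48 − 6 = 330.

330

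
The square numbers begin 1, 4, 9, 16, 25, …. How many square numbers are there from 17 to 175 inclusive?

9

The n-th square number is n².
Smallest index with value ≥ 17: n = 5 (giving 25).
Largest index with value ≤ 175: n = 13 (giving 169).
Indices 5 through 13: 9 terms.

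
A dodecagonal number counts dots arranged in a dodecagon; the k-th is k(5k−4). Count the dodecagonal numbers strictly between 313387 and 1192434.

238

The n-th dodecagonal number is n(5n−4).
Smallest index with value > 313387: n = 251 (giving 314001).
Largest index with value < 1192434: n = 488 (giving 1188768).
Indices 251 through 488: 238 terms.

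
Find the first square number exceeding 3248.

Solve n² > 3248 for integer n.
The largest n with value ≤ 3248 is 56 (since 3136 ≤ 3248 < 3249), so the first above is n = 57, value 3249.

3249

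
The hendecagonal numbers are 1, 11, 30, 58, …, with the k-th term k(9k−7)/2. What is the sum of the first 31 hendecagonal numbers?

45136

Σ i(9i−7)/2 = (9Σi² − 7Σi) / 2 over i = 1..31.
Σi = 496 and Σi² = 10416.
(9·10416 − 7·496) / 2 = 90272/2 = 45136.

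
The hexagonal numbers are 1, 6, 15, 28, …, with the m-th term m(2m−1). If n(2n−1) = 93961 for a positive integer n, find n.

Set n(2n−1) = 93961, giving 2n² − n − 93961 = 0.
So n = (1 + 867) / 4 = 868/4 = 217.

217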